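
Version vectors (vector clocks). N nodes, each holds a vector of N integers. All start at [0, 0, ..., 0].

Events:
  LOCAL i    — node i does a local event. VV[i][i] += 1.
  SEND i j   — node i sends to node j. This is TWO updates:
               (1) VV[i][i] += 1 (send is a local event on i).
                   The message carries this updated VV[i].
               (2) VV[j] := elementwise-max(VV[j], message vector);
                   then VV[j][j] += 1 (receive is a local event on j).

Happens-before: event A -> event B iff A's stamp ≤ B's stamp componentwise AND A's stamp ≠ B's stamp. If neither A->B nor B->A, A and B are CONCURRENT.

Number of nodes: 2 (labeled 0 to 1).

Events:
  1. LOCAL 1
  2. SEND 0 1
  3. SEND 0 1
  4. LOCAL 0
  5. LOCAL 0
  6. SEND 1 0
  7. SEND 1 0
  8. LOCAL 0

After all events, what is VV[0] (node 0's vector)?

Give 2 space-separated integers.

Initial: VV[0]=[0, 0]
Initial: VV[1]=[0, 0]
Event 1: LOCAL 1: VV[1][1]++ -> VV[1]=[0, 1]
Event 2: SEND 0->1: VV[0][0]++ -> VV[0]=[1, 0], msg_vec=[1, 0]; VV[1]=max(VV[1],msg_vec) then VV[1][1]++ -> VV[1]=[1, 2]
Event 3: SEND 0->1: VV[0][0]++ -> VV[0]=[2, 0], msg_vec=[2, 0]; VV[1]=max(VV[1],msg_vec) then VV[1][1]++ -> VV[1]=[2, 3]
Event 4: LOCAL 0: VV[0][0]++ -> VV[0]=[3, 0]
Event 5: LOCAL 0: VV[0][0]++ -> VV[0]=[4, 0]
Event 6: SEND 1->0: VV[1][1]++ -> VV[1]=[2, 4], msg_vec=[2, 4]; VV[0]=max(VV[0],msg_vec) then VV[0][0]++ -> VV[0]=[5, 4]
Event 7: SEND 1->0: VV[1][1]++ -> VV[1]=[2, 5], msg_vec=[2, 5]; VV[0]=max(VV[0],msg_vec) then VV[0][0]++ -> VV[0]=[6, 5]
Event 8: LOCAL 0: VV[0][0]++ -> VV[0]=[7, 5]
Final vectors: VV[0]=[7, 5]; VV[1]=[2, 5]

Answer: 7 5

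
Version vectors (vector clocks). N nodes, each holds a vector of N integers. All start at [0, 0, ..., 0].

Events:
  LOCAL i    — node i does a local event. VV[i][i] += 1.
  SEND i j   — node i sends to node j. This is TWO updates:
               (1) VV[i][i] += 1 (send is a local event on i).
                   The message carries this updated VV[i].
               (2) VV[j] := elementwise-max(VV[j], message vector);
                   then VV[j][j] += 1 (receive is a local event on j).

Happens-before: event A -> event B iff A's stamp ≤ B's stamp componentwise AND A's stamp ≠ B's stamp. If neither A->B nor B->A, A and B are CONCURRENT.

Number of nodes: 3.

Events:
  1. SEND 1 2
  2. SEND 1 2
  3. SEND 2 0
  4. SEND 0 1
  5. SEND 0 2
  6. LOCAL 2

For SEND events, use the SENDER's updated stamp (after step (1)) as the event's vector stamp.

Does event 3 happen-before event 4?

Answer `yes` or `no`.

Initial: VV[0]=[0, 0, 0]
Initial: VV[1]=[0, 0, 0]
Initial: VV[2]=[0, 0, 0]
Event 1: SEND 1->2: VV[1][1]++ -> VV[1]=[0, 1, 0], msg_vec=[0, 1, 0]; VV[2]=max(VV[2],msg_vec) then VV[2][2]++ -> VV[2]=[0, 1, 1]
Event 2: SEND 1->2: VV[1][1]++ -> VV[1]=[0, 2, 0], msg_vec=[0, 2, 0]; VV[2]=max(VV[2],msg_vec) then VV[2][2]++ -> VV[2]=[0, 2, 2]
Event 3: SEND 2->0: VV[2][2]++ -> VV[2]=[0, 2, 3], msg_vec=[0, 2, 3]; VV[0]=max(VV[0],msg_vec) then VV[0][0]++ -> VV[0]=[1, 2, 3]
Event 4: SEND 0->1: VV[0][0]++ -> VV[0]=[2, 2, 3], msg_vec=[2, 2, 3]; VV[1]=max(VV[1],msg_vec) then VV[1][1]++ -> VV[1]=[2, 3, 3]
Event 5: SEND 0->2: VV[0][0]++ -> VV[0]=[3, 2, 3], msg_vec=[3, 2, 3]; VV[2]=max(VV[2],msg_vec) then VV[2][2]++ -> VV[2]=[3, 2, 4]
Event 6: LOCAL 2: VV[2][2]++ -> VV[2]=[3, 2, 5]
Event 3 stamp: [0, 2, 3]
Event 4 stamp: [2, 2, 3]
[0, 2, 3] <= [2, 2, 3]? True. Equal? False. Happens-before: True

Answer: yes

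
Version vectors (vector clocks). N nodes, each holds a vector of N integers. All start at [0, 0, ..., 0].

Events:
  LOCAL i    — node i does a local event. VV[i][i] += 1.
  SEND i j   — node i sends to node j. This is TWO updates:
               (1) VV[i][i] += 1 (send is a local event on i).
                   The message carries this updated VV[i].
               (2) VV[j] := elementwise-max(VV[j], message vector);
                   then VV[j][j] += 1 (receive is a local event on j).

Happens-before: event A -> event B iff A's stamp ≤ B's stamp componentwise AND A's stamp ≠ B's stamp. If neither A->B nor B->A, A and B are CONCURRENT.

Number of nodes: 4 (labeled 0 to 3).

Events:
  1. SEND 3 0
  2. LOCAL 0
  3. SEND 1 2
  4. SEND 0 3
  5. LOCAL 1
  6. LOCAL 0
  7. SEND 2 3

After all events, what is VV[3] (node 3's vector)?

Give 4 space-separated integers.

Answer: 3 1 2 3

Derivation:
Initial: VV[0]=[0, 0, 0, 0]
Initial: VV[1]=[0, 0, 0, 0]
Initial: VV[2]=[0, 0, 0, 0]
Initial: VV[3]=[0, 0, 0, 0]
Event 1: SEND 3->0: VV[3][3]++ -> VV[3]=[0, 0, 0, 1], msg_vec=[0, 0, 0, 1]; VV[0]=max(VV[0],msg_vec) then VV[0][0]++ -> VV[0]=[1, 0, 0, 1]
Event 2: LOCAL 0: VV[0][0]++ -> VV[0]=[2, 0, 0, 1]
Event 3: SEND 1->2: VV[1][1]++ -> VV[1]=[0, 1, 0, 0], msg_vec=[0, 1, 0, 0]; VV[2]=max(VV[2],msg_vec) then VV[2][2]++ -> VV[2]=[0, 1, 1, 0]
Event 4: SEND 0->3: VV[0][0]++ -> VV[0]=[3, 0, 0, 1], msg_vec=[3, 0, 0, 1]; VV[3]=max(VV[3],msg_vec) then VV[3][3]++ -> VV[3]=[3, 0, 0, 2]
Event 5: LOCAL 1: VV[1][1]++ -> VV[1]=[0, 2, 0, 0]
Event 6: LOCAL 0: VV[0][0]++ -> VV[0]=[4, 0, 0, 1]
Event 7: SEND 2->3: VV[2][2]++ -> VV[2]=[0, 1, 2, 0], msg_vec=[0, 1, 2, 0]; VV[3]=max(VV[3],msg_vec) then VV[3][3]++ -> VV[3]=[3, 1, 2, 3]
Final vectors: VV[0]=[4, 0, 0, 1]; VV[1]=[0, 2, 0, 0]; VV[2]=[0, 1, 2, 0]; VV[3]=[3, 1, 2, 3]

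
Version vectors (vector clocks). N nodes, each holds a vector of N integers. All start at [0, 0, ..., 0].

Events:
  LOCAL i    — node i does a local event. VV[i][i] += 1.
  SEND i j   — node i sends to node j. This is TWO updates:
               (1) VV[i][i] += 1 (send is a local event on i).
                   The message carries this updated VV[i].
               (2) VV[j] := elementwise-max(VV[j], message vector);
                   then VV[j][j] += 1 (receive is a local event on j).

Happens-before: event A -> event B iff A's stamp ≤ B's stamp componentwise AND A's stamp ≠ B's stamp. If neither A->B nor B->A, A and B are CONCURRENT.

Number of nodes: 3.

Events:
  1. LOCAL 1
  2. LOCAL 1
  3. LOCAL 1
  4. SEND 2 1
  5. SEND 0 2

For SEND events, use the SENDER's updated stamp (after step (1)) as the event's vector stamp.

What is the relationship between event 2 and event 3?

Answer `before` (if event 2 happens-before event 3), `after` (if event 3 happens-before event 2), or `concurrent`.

Initial: VV[0]=[0, 0, 0]
Initial: VV[1]=[0, 0, 0]
Initial: VV[2]=[0, 0, 0]
Event 1: LOCAL 1: VV[1][1]++ -> VV[1]=[0, 1, 0]
Event 2: LOCAL 1: VV[1][1]++ -> VV[1]=[0, 2, 0]
Event 3: LOCAL 1: VV[1][1]++ -> VV[1]=[0, 3, 0]
Event 4: SEND 2->1: VV[2][2]++ -> VV[2]=[0, 0, 1], msg_vec=[0, 0, 1]; VV[1]=max(VV[1],msg_vec) then VV[1][1]++ -> VV[1]=[0, 4, 1]
Event 5: SEND 0->2: VV[0][0]++ -> VV[0]=[1, 0, 0], msg_vec=[1, 0, 0]; VV[2]=max(VV[2],msg_vec) then VV[2][2]++ -> VV[2]=[1, 0, 2]
Event 2 stamp: [0, 2, 0]
Event 3 stamp: [0, 3, 0]
[0, 2, 0] <= [0, 3, 0]? True
[0, 3, 0] <= [0, 2, 0]? False
Relation: before

Answer: before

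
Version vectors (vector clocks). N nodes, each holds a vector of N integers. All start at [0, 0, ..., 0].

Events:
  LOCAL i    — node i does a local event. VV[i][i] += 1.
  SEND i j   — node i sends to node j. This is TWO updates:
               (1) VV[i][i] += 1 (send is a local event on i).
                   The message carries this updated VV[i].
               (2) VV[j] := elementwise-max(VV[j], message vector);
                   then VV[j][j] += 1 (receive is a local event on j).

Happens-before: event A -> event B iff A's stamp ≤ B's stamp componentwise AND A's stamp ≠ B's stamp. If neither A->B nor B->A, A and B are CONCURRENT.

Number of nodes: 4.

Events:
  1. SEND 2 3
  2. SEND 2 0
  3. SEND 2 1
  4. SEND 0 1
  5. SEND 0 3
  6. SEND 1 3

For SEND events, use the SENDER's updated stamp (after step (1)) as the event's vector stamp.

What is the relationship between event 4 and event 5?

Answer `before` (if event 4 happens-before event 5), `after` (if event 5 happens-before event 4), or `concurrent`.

Answer: before

Derivation:
Initial: VV[0]=[0, 0, 0, 0]
Initial: VV[1]=[0, 0, 0, 0]
Initial: VV[2]=[0, 0, 0, 0]
Initial: VV[3]=[0, 0, 0, 0]
Event 1: SEND 2->3: VV[2][2]++ -> VV[2]=[0, 0, 1, 0], msg_vec=[0, 0, 1, 0]; VV[3]=max(VV[3],msg_vec) then VV[3][3]++ -> VV[3]=[0, 0, 1, 1]
Event 2: SEND 2->0: VV[2][2]++ -> VV[2]=[0, 0, 2, 0], msg_vec=[0, 0, 2, 0]; VV[0]=max(VV[0],msg_vec) then VV[0][0]++ -> VV[0]=[1, 0, 2, 0]
Event 3: SEND 2->1: VV[2][2]++ -> VV[2]=[0, 0, 3, 0], msg_vec=[0, 0, 3, 0]; VV[1]=max(VV[1],msg_vec) then VV[1][1]++ -> VV[1]=[0, 1, 3, 0]
Event 4: SEND 0->1: VV[0][0]++ -> VV[0]=[2, 0, 2, 0], msg_vec=[2, 0, 2, 0]; VV[1]=max(VV[1],msg_vec) then VV[1][1]++ -> VV[1]=[2, 2, 3, 0]
Event 5: SEND 0->3: VV[0][0]++ -> VV[0]=[3, 0, 2, 0], msg_vec=[3, 0, 2, 0]; VV[3]=max(VV[3],msg_vec) then VV[3][3]++ -> VV[3]=[3, 0, 2, 2]
Event 6: SEND 1->3: VV[1][1]++ -> VV[1]=[2, 3, 3, 0], msg_vec=[2, 3, 3, 0]; VV[3]=max(VV[3],msg_vec) then VV[3][3]++ -> VV[3]=[3, 3, 3, 3]
Event 4 stamp: [2, 0, 2, 0]
Event 5 stamp: [3, 0, 2, 0]
[2, 0, 2, 0] <= [3, 0, 2, 0]? True
[3, 0, 2, 0] <= [2, 0, 2, 0]? False
Relation: before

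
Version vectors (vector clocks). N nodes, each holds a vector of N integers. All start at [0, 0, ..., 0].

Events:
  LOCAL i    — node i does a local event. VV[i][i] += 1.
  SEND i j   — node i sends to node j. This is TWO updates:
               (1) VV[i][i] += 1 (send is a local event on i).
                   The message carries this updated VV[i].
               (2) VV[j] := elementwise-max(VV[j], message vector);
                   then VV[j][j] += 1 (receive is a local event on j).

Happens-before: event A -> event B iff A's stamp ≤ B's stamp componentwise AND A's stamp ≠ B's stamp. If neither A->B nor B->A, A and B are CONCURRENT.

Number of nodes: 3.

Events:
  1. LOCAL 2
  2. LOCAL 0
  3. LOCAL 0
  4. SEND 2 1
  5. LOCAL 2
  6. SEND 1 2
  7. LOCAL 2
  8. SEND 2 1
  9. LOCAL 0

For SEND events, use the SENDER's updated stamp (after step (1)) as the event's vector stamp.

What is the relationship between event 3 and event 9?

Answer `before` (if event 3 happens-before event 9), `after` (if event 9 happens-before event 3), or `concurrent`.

Answer: before

Derivation:
Initial: VV[0]=[0, 0, 0]
Initial: VV[1]=[0, 0, 0]
Initial: VV[2]=[0, 0, 0]
Event 1: LOCAL 2: VV[2][2]++ -> VV[2]=[0, 0, 1]
Event 2: LOCAL 0: VV[0][0]++ -> VV[0]=[1, 0, 0]
Event 3: LOCAL 0: VV[0][0]++ -> VV[0]=[2, 0, 0]
Event 4: SEND 2->1: VV[2][2]++ -> VV[2]=[0, 0, 2], msg_vec=[0, 0, 2]; VV[1]=max(VV[1],msg_vec) then VV[1][1]++ -> VV[1]=[0, 1, 2]
Event 5: LOCAL 2: VV[2][2]++ -> VV[2]=[0, 0, 3]
Event 6: SEND 1->2: VV[1][1]++ -> VV[1]=[0, 2, 2], msg_vec=[0, 2, 2]; VV[2]=max(VV[2],msg_vec) then VV[2][2]++ -> VV[2]=[0, 2, 4]
Event 7: LOCAL 2: VV[2][2]++ -> VV[2]=[0, 2, 5]
Event 8: SEND 2->1: VV[2][2]++ -> VV[2]=[0, 2, 6], msg_vec=[0, 2, 6]; VV[1]=max(VV[1],msg_vec) then VV[1][1]++ -> VV[1]=[0, 3, 6]
Event 9: LOCAL 0: VV[0][0]++ -> VV[0]=[3, 0, 0]
Event 3 stamp: [2, 0, 0]
Event 9 stamp: [3, 0, 0]
[2, 0, 0] <= [3, 0, 0]? True
[3, 0, 0] <= [2, 0, 0]? False
Relation: before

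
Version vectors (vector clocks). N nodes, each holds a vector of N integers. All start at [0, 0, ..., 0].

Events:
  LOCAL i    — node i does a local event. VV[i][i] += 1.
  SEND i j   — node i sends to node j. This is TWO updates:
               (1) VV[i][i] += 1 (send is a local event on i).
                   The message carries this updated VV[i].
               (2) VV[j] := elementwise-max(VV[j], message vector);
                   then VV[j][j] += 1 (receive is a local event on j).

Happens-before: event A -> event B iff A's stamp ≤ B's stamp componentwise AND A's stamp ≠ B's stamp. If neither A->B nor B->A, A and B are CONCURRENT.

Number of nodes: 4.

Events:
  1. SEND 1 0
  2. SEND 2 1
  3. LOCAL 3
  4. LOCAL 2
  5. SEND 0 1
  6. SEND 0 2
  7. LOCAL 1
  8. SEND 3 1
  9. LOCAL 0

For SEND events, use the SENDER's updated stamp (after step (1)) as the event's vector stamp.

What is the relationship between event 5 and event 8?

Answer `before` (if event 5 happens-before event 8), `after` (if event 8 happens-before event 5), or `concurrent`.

Answer: concurrent

Derivation:
Initial: VV[0]=[0, 0, 0, 0]
Initial: VV[1]=[0, 0, 0, 0]
Initial: VV[2]=[0, 0, 0, 0]
Initial: VV[3]=[0, 0, 0, 0]
Event 1: SEND 1->0: VV[1][1]++ -> VV[1]=[0, 1, 0, 0], msg_vec=[0, 1, 0, 0]; VV[0]=max(VV[0],msg_vec) then VV[0][0]++ -> VV[0]=[1, 1, 0, 0]
Event 2: SEND 2->1: VV[2][2]++ -> VV[2]=[0, 0, 1, 0], msg_vec=[0, 0, 1, 0]; VV[1]=max(VV[1],msg_vec) then VV[1][1]++ -> VV[1]=[0, 2, 1, 0]
Event 3: LOCAL 3: VV[3][3]++ -> VV[3]=[0, 0, 0, 1]
Event 4: LOCAL 2: VV[2][2]++ -> VV[2]=[0, 0, 2, 0]
Event 5: SEND 0->1: VV[0][0]++ -> VV[0]=[2, 1, 0, 0], msg_vec=[2, 1, 0, 0]; VV[1]=max(VV[1],msg_vec) then VV[1][1]++ -> VV[1]=[2, 3, 1, 0]
Event 6: SEND 0->2: VV[0][0]++ -> VV[0]=[3, 1, 0, 0], msg_vec=[3, 1, 0, 0]; VV[2]=max(VV[2],msg_vec) then VV[2][2]++ -> VV[2]=[3, 1, 3, 0]
Event 7: LOCAL 1: VV[1][1]++ -> VV[1]=[2, 4, 1, 0]
Event 8: SEND 3->1: VV[3][3]++ -> VV[3]=[0, 0, 0, 2], msg_vec=[0, 0, 0, 2]; VV[1]=max(VV[1],msg_vec) then VV[1][1]++ -> VV[1]=[2, 5, 1, 2]
Event 9: LOCAL 0: VV[0][0]++ -> VV[0]=[4, 1, 0, 0]
Event 5 stamp: [2, 1, 0, 0]
Event 8 stamp: [0, 0, 0, 2]
[2, 1, 0, 0] <= [0, 0, 0, 2]? False
[0, 0, 0, 2] <= [2, 1, 0, 0]? False
Relation: concurrent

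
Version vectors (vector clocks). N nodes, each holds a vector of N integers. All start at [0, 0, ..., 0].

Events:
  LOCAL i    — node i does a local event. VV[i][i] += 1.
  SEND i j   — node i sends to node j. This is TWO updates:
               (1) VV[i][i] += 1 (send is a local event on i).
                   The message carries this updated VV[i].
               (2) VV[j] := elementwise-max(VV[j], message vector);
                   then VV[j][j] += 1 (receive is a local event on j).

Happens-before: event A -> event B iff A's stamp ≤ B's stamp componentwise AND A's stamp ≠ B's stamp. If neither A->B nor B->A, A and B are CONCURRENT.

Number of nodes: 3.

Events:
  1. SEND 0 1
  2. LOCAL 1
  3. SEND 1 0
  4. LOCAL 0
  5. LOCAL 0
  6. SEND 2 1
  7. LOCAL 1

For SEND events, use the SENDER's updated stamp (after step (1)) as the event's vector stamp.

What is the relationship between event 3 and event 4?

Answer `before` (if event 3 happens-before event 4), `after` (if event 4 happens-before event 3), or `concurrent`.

Initial: VV[0]=[0, 0, 0]
Initial: VV[1]=[0, 0, 0]
Initial: VV[2]=[0, 0, 0]
Event 1: SEND 0->1: VV[0][0]++ -> VV[0]=[1, 0, 0], msg_vec=[1, 0, 0]; VV[1]=max(VV[1],msg_vec) then VV[1][1]++ -> VV[1]=[1, 1, 0]
Event 2: LOCAL 1: VV[1][1]++ -> VV[1]=[1, 2, 0]
Event 3: SEND 1->0: VV[1][1]++ -> VV[1]=[1, 3, 0], msg_vec=[1, 3, 0]; VV[0]=max(VV[0],msg_vec) then VV[0][0]++ -> VV[0]=[2, 3, 0]
Event 4: LOCAL 0: VV[0][0]++ -> VV[0]=[3, 3, 0]
Event 5: LOCAL 0: VV[0][0]++ -> VV[0]=[4, 3, 0]
Event 6: SEND 2->1: VV[2][2]++ -> VV[2]=[0, 0, 1], msg_vec=[0, 0, 1]; VV[1]=max(VV[1],msg_vec) then VV[1][1]++ -> VV[1]=[1, 4, 1]
Event 7: LOCAL 1: VV[1][1]++ -> VV[1]=[1, 5, 1]
Event 3 stamp: [1, 3, 0]
Event 4 stamp: [3, 3, 0]
[1, 3, 0] <= [3, 3, 0]? True
[3, 3, 0] <= [1, 3, 0]? False
Relation: before

Answer: before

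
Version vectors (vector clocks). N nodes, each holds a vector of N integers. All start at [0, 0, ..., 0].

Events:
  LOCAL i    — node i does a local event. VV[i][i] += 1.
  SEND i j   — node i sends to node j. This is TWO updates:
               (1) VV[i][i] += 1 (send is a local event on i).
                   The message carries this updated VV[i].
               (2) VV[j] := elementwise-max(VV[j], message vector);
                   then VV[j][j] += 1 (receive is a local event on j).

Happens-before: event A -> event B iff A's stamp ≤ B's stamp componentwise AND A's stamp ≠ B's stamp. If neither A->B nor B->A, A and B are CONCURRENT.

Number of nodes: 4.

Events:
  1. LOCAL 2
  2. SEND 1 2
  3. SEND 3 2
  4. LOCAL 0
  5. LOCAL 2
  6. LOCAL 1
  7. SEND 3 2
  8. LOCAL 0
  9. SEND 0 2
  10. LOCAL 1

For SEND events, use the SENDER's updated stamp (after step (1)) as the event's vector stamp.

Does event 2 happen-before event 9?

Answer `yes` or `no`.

Initial: VV[0]=[0, 0, 0, 0]
Initial: VV[1]=[0, 0, 0, 0]
Initial: VV[2]=[0, 0, 0, 0]
Initial: VV[3]=[0, 0, 0, 0]
Event 1: LOCAL 2: VV[2][2]++ -> VV[2]=[0, 0, 1, 0]
Event 2: SEND 1->2: VV[1][1]++ -> VV[1]=[0, 1, 0, 0], msg_vec=[0, 1, 0, 0]; VV[2]=max(VV[2],msg_vec) then VV[2][2]++ -> VV[2]=[0, 1, 2, 0]
Event 3: SEND 3->2: VV[3][3]++ -> VV[3]=[0, 0, 0, 1], msg_vec=[0, 0, 0, 1]; VV[2]=max(VV[2],msg_vec) then VV[2][2]++ -> VV[2]=[0, 1, 3, 1]
Event 4: LOCAL 0: VV[0][0]++ -> VV[0]=[1, 0, 0, 0]
Event 5: LOCAL 2: VV[2][2]++ -> VV[2]=[0, 1, 4, 1]
Event 6: LOCAL 1: VV[1][1]++ -> VV[1]=[0, 2, 0, 0]
Event 7: SEND 3->2: VV[3][3]++ -> VV[3]=[0, 0, 0, 2], msg_vec=[0, 0, 0, 2]; VV[2]=max(VV[2],msg_vec) then VV[2][2]++ -> VV[2]=[0, 1, 5, 2]
Event 8: LOCAL 0: VV[0][0]++ -> VV[0]=[2, 0, 0, 0]
Event 9: SEND 0->2: VV[0][0]++ -> VV[0]=[3, 0, 0, 0], msg_vec=[3, 0, 0, 0]; VV[2]=max(VV[2],msg_vec) then VV[2][2]++ -> VV[2]=[3, 1, 6, 2]
Event 10: LOCAL 1: VV[1][1]++ -> VV[1]=[0, 3, 0, 0]
Event 2 stamp: [0, 1, 0, 0]
Event 9 stamp: [3, 0, 0, 0]
[0, 1, 0, 0] <= [3, 0, 0, 0]? False. Equal? False. Happens-before: False

Answer: no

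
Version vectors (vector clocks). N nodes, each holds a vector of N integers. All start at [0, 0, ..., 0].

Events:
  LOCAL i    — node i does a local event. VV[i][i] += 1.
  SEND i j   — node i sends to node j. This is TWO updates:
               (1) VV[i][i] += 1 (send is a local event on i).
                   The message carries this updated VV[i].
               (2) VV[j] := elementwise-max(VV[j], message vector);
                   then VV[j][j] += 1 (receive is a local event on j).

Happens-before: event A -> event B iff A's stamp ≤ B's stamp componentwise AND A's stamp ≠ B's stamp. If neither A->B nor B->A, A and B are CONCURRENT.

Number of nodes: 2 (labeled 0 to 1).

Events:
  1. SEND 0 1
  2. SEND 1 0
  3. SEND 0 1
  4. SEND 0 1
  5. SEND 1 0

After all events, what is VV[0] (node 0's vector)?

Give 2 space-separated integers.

Answer: 5 5

Derivation:
Initial: VV[0]=[0, 0]
Initial: VV[1]=[0, 0]
Event 1: SEND 0->1: VV[0][0]++ -> VV[0]=[1, 0], msg_vec=[1, 0]; VV[1]=max(VV[1],msg_vec) then VV[1][1]++ -> VV[1]=[1, 1]
Event 2: SEND 1->0: VV[1][1]++ -> VV[1]=[1, 2], msg_vec=[1, 2]; VV[0]=max(VV[0],msg_vec) then VV[0][0]++ -> VV[0]=[2, 2]
Event 3: SEND 0->1: VV[0][0]++ -> VV[0]=[3, 2], msg_vec=[3, 2]; VV[1]=max(VV[1],msg_vec) then VV[1][1]++ -> VV[1]=[3, 3]
Event 4: SEND 0->1: VV[0][0]++ -> VV[0]=[4, 2], msg_vec=[4, 2]; VV[1]=max(VV[1],msg_vec) then VV[1][1]++ -> VV[1]=[4, 4]
Event 5: SEND 1->0: VV[1][1]++ -> VV[1]=[4, 5], msg_vec=[4, 5]; VV[0]=max(VV[0],msg_vec) then VV[0][0]++ -> VV[0]=[5, 5]
Final vectors: VV[0]=[5, 5]; VV[1]=[4, 5]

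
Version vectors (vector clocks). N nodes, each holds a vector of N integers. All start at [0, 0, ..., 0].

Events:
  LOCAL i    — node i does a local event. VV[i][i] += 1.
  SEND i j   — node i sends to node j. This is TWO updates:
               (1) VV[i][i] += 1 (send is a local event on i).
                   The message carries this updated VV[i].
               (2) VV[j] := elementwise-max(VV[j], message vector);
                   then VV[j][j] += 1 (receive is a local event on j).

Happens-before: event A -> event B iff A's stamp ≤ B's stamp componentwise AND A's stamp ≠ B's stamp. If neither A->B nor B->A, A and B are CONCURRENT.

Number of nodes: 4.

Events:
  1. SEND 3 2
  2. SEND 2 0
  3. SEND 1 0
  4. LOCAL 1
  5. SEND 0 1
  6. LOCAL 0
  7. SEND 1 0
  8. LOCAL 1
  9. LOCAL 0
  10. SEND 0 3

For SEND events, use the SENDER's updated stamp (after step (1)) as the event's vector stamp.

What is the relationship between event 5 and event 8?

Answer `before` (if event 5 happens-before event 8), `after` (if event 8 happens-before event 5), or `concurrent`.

Initial: VV[0]=[0, 0, 0, 0]
Initial: VV[1]=[0, 0, 0, 0]
Initial: VV[2]=[0, 0, 0, 0]
Initial: VV[3]=[0, 0, 0, 0]
Event 1: SEND 3->2: VV[3][3]++ -> VV[3]=[0, 0, 0, 1], msg_vec=[0, 0, 0, 1]; VV[2]=max(VV[2],msg_vec) then VV[2][2]++ -> VV[2]=[0, 0, 1, 1]
Event 2: SEND 2->0: VV[2][2]++ -> VV[2]=[0, 0, 2, 1], msg_vec=[0, 0, 2, 1]; VV[0]=max(VV[0],msg_vec) then VV[0][0]++ -> VV[0]=[1, 0, 2, 1]
Event 3: SEND 1->0: VV[1][1]++ -> VV[1]=[0, 1, 0, 0], msg_vec=[0, 1, 0, 0]; VV[0]=max(VV[0],msg_vec) then VV[0][0]++ -> VV[0]=[2, 1, 2, 1]
Event 4: LOCAL 1: VV[1][1]++ -> VV[1]=[0, 2, 0, 0]
Event 5: SEND 0->1: VV[0][0]++ -> VV[0]=[3, 1, 2, 1], msg_vec=[3, 1, 2, 1]; VV[1]=max(VV[1],msg_vec) then VV[1][1]++ -> VV[1]=[3, 3, 2, 1]
Event 6: LOCAL 0: VV[0][0]++ -> VV[0]=[4, 1, 2, 1]
Event 7: SEND 1->0: VV[1][1]++ -> VV[1]=[3, 4, 2, 1], msg_vec=[3, 4, 2, 1]; VV[0]=max(VV[0],msg_vec) then VV[0][0]++ -> VV[0]=[5, 4, 2, 1]
Event 8: LOCAL 1: VV[1][1]++ -> VV[1]=[3, 5, 2, 1]
Event 9: LOCAL 0: VV[0][0]++ -> VV[0]=[6, 4, 2, 1]
Event 10: SEND 0->3: VV[0][0]++ -> VV[0]=[7, 4, 2, 1], msg_vec=[7, 4, 2, 1]; VV[3]=max(VV[3],msg_vec) then VV[3][3]++ -> VV[3]=[7, 4, 2, 2]
Event 5 stamp: [3, 1, 2, 1]
Event 8 stamp: [3, 5, 2, 1]
[3, 1, 2, 1] <= [3, 5, 2, 1]? True
[3, 5, 2, 1] <= [3, 1, 2, 1]? False
Relation: before

Answer: before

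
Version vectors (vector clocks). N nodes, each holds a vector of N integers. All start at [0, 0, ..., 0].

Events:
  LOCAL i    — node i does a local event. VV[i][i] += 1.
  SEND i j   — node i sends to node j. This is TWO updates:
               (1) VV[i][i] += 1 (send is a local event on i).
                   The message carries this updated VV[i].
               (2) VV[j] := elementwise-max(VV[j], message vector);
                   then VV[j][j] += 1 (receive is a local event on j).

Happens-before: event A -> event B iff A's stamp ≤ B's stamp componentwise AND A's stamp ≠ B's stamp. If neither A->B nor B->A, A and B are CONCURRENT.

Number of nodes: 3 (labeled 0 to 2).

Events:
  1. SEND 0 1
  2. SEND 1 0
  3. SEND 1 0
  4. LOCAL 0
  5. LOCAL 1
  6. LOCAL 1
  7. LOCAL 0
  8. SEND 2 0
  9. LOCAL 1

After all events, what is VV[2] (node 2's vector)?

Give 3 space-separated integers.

Initial: VV[0]=[0, 0, 0]
Initial: VV[1]=[0, 0, 0]
Initial: VV[2]=[0, 0, 0]
Event 1: SEND 0->1: VV[0][0]++ -> VV[0]=[1, 0, 0], msg_vec=[1, 0, 0]; VV[1]=max(VV[1],msg_vec) then VV[1][1]++ -> VV[1]=[1, 1, 0]
Event 2: SEND 1->0: VV[1][1]++ -> VV[1]=[1, 2, 0], msg_vec=[1, 2, 0]; VV[0]=max(VV[0],msg_vec) then VV[0][0]++ -> VV[0]=[2, 2, 0]
Event 3: SEND 1->0: VV[1][1]++ -> VV[1]=[1, 3, 0], msg_vec=[1, 3, 0]; VV[0]=max(VV[0],msg_vec) then VV[0][0]++ -> VV[0]=[3, 3, 0]
Event 4: LOCAL 0: VV[0][0]++ -> VV[0]=[4, 3, 0]
Event 5: LOCAL 1: VV[1][1]++ -> VV[1]=[1, 4, 0]
Event 6: LOCAL 1: VV[1][1]++ -> VV[1]=[1, 5, 0]
Event 7: LOCAL 0: VV[0][0]++ -> VV[0]=[5, 3, 0]
Event 8: SEND 2->0: VV[2][2]++ -> VV[2]=[0, 0, 1], msg_vec=[0, 0, 1]; VV[0]=max(VV[0],msg_vec) then VV[0][0]++ -> VV[0]=[6, 3, 1]
Event 9: LOCAL 1: VV[1][1]++ -> VV[1]=[1, 6, 0]
Final vectors: VV[0]=[6, 3, 1]; VV[1]=[1, 6, 0]; VV[2]=[0, 0, 1]

Answer: 0 0 1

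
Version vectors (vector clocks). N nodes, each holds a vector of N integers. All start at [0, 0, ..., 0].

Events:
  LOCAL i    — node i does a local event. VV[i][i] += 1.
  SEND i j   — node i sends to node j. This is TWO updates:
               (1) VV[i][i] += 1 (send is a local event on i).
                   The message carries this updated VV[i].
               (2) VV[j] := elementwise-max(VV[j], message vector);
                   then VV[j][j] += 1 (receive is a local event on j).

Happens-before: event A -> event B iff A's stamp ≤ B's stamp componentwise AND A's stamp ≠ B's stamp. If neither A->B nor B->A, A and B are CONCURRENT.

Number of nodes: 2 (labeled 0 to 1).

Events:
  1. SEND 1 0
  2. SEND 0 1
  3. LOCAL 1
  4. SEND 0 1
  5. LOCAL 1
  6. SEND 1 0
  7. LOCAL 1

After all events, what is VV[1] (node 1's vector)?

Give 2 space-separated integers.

Answer: 3 7

Derivation:
Initial: VV[0]=[0, 0]
Initial: VV[1]=[0, 0]
Event 1: SEND 1->0: VV[1][1]++ -> VV[1]=[0, 1], msg_vec=[0, 1]; VV[0]=max(VV[0],msg_vec) then VV[0][0]++ -> VV[0]=[1, 1]
Event 2: SEND 0->1: VV[0][0]++ -> VV[0]=[2, 1], msg_vec=[2, 1]; VV[1]=max(VV[1],msg_vec) then VV[1][1]++ -> VV[1]=[2, 2]
Event 3: LOCAL 1: VV[1][1]++ -> VV[1]=[2, 3]
Event 4: SEND 0->1: VV[0][0]++ -> VV[0]=[3, 1], msg_vec=[3, 1]; VV[1]=max(VV[1],msg_vec) then VV[1][1]++ -> VV[1]=[3, 4]
Event 5: LOCAL 1: VV[1][1]++ -> VV[1]=[3, 5]
Event 6: SEND 1->0: VV[1][1]++ -> VV[1]=[3, 6], msg_vec=[3, 6]; VV[0]=max(VV[0],msg_vec) then VV[0][0]++ -> VV[0]=[4, 6]
Event 7: LOCAL 1: VV[1][1]++ -> VV[1]=[3, 7]
Final vectors: VV[0]=[4, 6]; VV[1]=[3, 7]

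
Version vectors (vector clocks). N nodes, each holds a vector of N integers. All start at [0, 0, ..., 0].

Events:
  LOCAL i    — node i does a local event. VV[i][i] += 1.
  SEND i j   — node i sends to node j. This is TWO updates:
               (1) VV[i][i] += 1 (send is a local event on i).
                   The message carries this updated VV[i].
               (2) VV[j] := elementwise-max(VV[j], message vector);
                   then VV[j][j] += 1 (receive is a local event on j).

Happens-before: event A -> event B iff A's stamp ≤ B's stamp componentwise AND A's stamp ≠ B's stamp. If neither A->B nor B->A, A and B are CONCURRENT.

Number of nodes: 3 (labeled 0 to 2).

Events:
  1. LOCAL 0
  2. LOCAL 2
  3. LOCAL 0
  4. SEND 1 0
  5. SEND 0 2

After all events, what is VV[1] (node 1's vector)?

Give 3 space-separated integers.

Answer: 0 1 0

Derivation:
Initial: VV[0]=[0, 0, 0]
Initial: VV[1]=[0, 0, 0]
Initial: VV[2]=[0, 0, 0]
Event 1: LOCAL 0: VV[0][0]++ -> VV[0]=[1, 0, 0]
Event 2: LOCAL 2: VV[2][2]++ -> VV[2]=[0, 0, 1]
Event 3: LOCAL 0: VV[0][0]++ -> VV[0]=[2, 0, 0]
Event 4: SEND 1->0: VV[1][1]++ -> VV[1]=[0, 1, 0], msg_vec=[0, 1, 0]; VV[0]=max(VV[0],msg_vec) then VV[0][0]++ -> VV[0]=[3, 1, 0]
Event 5: SEND 0->2: VV[0][0]++ -> VV[0]=[4, 1, 0], msg_vec=[4, 1, 0]; VV[2]=max(VV[2],msg_vec) then VV[2][2]++ -> VV[2]=[4, 1, 2]
Final vectors: VV[0]=[4, 1, 0]; VV[1]=[0, 1, 0]; VV[2]=[4, 1, 2]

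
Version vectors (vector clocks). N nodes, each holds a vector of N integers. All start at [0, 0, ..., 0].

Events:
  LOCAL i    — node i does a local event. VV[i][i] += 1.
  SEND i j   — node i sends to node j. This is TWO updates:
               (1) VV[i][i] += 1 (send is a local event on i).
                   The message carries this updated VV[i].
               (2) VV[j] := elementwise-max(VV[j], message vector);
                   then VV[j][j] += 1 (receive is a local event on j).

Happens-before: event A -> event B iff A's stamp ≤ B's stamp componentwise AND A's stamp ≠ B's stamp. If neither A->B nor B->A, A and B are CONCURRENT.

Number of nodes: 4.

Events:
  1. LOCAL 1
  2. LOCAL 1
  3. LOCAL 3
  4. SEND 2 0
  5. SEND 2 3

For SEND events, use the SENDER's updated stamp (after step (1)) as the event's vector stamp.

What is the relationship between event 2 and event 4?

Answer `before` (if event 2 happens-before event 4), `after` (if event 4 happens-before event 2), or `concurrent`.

Answer: concurrent

Derivation:
Initial: VV[0]=[0, 0, 0, 0]
Initial: VV[1]=[0, 0, 0, 0]
Initial: VV[2]=[0, 0, 0, 0]
Initial: VV[3]=[0, 0, 0, 0]
Event 1: LOCAL 1: VV[1][1]++ -> VV[1]=[0, 1, 0, 0]
Event 2: LOCAL 1: VV[1][1]++ -> VV[1]=[0, 2, 0, 0]
Event 3: LOCAL 3: VV[3][3]++ -> VV[3]=[0, 0, 0, 1]
Event 4: SEND 2->0: VV[2][2]++ -> VV[2]=[0, 0, 1, 0], msg_vec=[0, 0, 1, 0]; VV[0]=max(VV[0],msg_vec) then VV[0][0]++ -> VV[0]=[1, 0, 1, 0]
Event 5: SEND 2->3: VV[2][2]++ -> VV[2]=[0, 0, 2, 0], msg_vec=[0, 0, 2, 0]; VV[3]=max(VV[3],msg_vec) then VV[3][3]++ -> VV[3]=[0, 0, 2, 2]
Event 2 stamp: [0, 2, 0, 0]
Event 4 stamp: [0, 0, 1, 0]
[0, 2, 0, 0] <= [0, 0, 1, 0]? False
[0, 0, 1, 0] <= [0, 2, 0, 0]? False
Relation: concurrent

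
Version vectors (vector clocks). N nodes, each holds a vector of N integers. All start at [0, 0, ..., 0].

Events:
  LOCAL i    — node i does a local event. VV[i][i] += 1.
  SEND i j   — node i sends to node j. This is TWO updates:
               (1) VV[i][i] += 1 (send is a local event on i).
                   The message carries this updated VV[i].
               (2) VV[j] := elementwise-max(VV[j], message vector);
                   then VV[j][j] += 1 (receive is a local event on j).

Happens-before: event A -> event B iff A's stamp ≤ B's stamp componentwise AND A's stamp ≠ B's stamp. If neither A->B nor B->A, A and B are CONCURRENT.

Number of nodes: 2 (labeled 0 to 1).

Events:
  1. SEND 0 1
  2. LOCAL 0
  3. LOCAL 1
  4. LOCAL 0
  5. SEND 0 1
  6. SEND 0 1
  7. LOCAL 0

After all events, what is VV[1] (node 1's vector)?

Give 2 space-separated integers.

Initial: VV[0]=[0, 0]
Initial: VV[1]=[0, 0]
Event 1: SEND 0->1: VV[0][0]++ -> VV[0]=[1, 0], msg_vec=[1, 0]; VV[1]=max(VV[1],msg_vec) then VV[1][1]++ -> VV[1]=[1, 1]
Event 2: LOCAL 0: VV[0][0]++ -> VV[0]=[2, 0]
Event 3: LOCAL 1: VV[1][1]++ -> VV[1]=[1, 2]
Event 4: LOCAL 0: VV[0][0]++ -> VV[0]=[3, 0]
Event 5: SEND 0->1: VV[0][0]++ -> VV[0]=[4, 0], msg_vec=[4, 0]; VV[1]=max(VV[1],msg_vec) then VV[1][1]++ -> VV[1]=[4, 3]
Event 6: SEND 0->1: VV[0][0]++ -> VV[0]=[5, 0], msg_vec=[5, 0]; VV[1]=max(VV[1],msg_vec) then VV[1][1]++ -> VV[1]=[5, 4]
Event 7: LOCAL 0: VV[0][0]++ -> VV[0]=[6, 0]
Final vectors: VV[0]=[6, 0]; VV[1]=[5, 4]

Answer: 5 4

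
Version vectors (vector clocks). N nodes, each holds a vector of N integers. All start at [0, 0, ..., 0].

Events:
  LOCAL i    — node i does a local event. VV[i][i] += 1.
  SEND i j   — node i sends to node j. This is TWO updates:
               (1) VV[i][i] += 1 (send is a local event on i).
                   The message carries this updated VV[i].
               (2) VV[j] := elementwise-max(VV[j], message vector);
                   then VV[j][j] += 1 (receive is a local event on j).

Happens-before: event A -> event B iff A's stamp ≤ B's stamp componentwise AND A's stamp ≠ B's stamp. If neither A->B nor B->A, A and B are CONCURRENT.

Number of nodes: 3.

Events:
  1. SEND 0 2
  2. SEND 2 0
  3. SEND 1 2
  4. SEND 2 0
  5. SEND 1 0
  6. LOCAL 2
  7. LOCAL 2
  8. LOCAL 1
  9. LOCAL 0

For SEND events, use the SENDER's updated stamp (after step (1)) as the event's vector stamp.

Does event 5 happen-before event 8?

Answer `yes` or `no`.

Initial: VV[0]=[0, 0, 0]
Initial: VV[1]=[0, 0, 0]
Initial: VV[2]=[0, 0, 0]
Event 1: SEND 0->2: VV[0][0]++ -> VV[0]=[1, 0, 0], msg_vec=[1, 0, 0]; VV[2]=max(VV[2],msg_vec) then VV[2][2]++ -> VV[2]=[1, 0, 1]
Event 2: SEND 2->0: VV[2][2]++ -> VV[2]=[1, 0, 2], msg_vec=[1, 0, 2]; VV[0]=max(VV[0],msg_vec) then VV[0][0]++ -> VV[0]=[2, 0, 2]
Event 3: SEND 1->2: VV[1][1]++ -> VV[1]=[0, 1, 0], msg_vec=[0, 1, 0]; VV[2]=max(VV[2],msg_vec) then VV[2][2]++ -> VV[2]=[1, 1, 3]
Event 4: SEND 2->0: VV[2][2]++ -> VV[2]=[1, 1, 4], msg_vec=[1, 1, 4]; VV[0]=max(VV[0],msg_vec) then VV[0][0]++ -> VV[0]=[3, 1, 4]
Event 5: SEND 1->0: VV[1][1]++ -> VV[1]=[0, 2, 0], msg_vec=[0, 2, 0]; VV[0]=max(VV[0],msg_vec) then VV[0][0]++ -> VV[0]=[4, 2, 4]
Event 6: LOCAL 2: VV[2][2]++ -> VV[2]=[1, 1, 5]
Event 7: LOCAL 2: VV[2][2]++ -> VV[2]=[1, 1, 6]
Event 8: LOCAL 1: VV[1][1]++ -> VV[1]=[0, 3, 0]
Event 9: LOCAL 0: VV[0][0]++ -> VV[0]=[5, 2, 4]
Event 5 stamp: [0, 2, 0]
Event 8 stamp: [0, 3, 0]
[0, 2, 0] <= [0, 3, 0]? True. Equal? False. Happens-before: True

Answer: yes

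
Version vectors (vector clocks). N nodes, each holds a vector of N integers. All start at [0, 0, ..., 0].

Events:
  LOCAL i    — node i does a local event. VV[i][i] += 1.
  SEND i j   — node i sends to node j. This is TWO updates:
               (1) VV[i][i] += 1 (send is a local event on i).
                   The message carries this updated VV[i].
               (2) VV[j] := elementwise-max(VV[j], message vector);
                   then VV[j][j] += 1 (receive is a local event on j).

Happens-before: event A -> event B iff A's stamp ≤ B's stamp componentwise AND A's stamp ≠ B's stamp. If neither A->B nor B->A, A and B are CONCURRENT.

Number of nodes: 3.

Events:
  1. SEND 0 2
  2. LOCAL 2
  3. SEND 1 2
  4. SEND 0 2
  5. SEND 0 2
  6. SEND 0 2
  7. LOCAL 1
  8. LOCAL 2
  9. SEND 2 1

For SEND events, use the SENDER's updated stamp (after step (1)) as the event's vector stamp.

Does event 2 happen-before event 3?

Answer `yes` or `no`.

Answer: no

Derivation:
Initial: VV[0]=[0, 0, 0]
Initial: VV[1]=[0, 0, 0]
Initial: VV[2]=[0, 0, 0]
Event 1: SEND 0->2: VV[0][0]++ -> VV[0]=[1, 0, 0], msg_vec=[1, 0, 0]; VV[2]=max(VV[2],msg_vec) then VV[2][2]++ -> VV[2]=[1, 0, 1]
Event 2: LOCAL 2: VV[2][2]++ -> VV[2]=[1, 0, 2]
Event 3: SEND 1->2: VV[1][1]++ -> VV[1]=[0, 1, 0], msg_vec=[0, 1, 0]; VV[2]=max(VV[2],msg_vec) then VV[2][2]++ -> VV[2]=[1, 1, 3]
Event 4: SEND 0->2: VV[0][0]++ -> VV[0]=[2, 0, 0], msg_vec=[2, 0, 0]; VV[2]=max(VV[2],msg_vec) then VV[2][2]++ -> VV[2]=[2, 1, 4]
Event 5: SEND 0->2: VV[0][0]++ -> VV[0]=[3, 0, 0], msg_vec=[3, 0, 0]; VV[2]=max(VV[2],msg_vec) then VV[2][2]++ -> VV[2]=[3, 1, 5]
Event 6: SEND 0->2: VV[0][0]++ -> VV[0]=[4, 0, 0], msg_vec=[4, 0, 0]; VV[2]=max(VV[2],msg_vec) then VV[2][2]++ -> VV[2]=[4, 1, 6]
Event 7: LOCAL 1: VV[1][1]++ -> VV[1]=[0, 2, 0]
Event 8: LOCAL 2: VV[2][2]++ -> VV[2]=[4, 1, 7]
Event 9: SEND 2->1: VV[2][2]++ -> VV[2]=[4, 1, 8], msg_vec=[4, 1, 8]; VV[1]=max(VV[1],msg_vec) then VV[1][1]++ -> VV[1]=[4, 3, 8]
Event 2 stamp: [1, 0, 2]
Event 3 stamp: [0, 1, 0]
[1, 0, 2] <= [0, 1, 0]? False. Equal? False. Happens-before: False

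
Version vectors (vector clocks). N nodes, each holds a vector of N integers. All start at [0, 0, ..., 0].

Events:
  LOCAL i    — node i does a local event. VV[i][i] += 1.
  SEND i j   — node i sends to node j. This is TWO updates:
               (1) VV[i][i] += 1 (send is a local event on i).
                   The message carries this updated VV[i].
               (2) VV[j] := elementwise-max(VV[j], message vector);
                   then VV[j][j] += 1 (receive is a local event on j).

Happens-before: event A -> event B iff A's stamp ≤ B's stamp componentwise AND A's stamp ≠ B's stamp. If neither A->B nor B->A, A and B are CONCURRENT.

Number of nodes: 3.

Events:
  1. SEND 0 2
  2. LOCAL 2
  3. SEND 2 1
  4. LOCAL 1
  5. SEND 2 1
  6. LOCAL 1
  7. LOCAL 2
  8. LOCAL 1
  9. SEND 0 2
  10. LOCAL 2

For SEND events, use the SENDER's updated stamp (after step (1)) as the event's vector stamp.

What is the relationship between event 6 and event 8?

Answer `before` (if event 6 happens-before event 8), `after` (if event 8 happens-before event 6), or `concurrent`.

Answer: before

Derivation:
Initial: VV[0]=[0, 0, 0]
Initial: VV[1]=[0, 0, 0]
Initial: VV[2]=[0, 0, 0]
Event 1: SEND 0->2: VV[0][0]++ -> VV[0]=[1, 0, 0], msg_vec=[1, 0, 0]; VV[2]=max(VV[2],msg_vec) then VV[2][2]++ -> VV[2]=[1, 0, 1]
Event 2: LOCAL 2: VV[2][2]++ -> VV[2]=[1, 0, 2]
Event 3: SEND 2->1: VV[2][2]++ -> VV[2]=[1, 0, 3], msg_vec=[1, 0, 3]; VV[1]=max(VV[1],msg_vec) then VV[1][1]++ -> VV[1]=[1, 1, 3]
Event 4: LOCAL 1: VV[1][1]++ -> VV[1]=[1, 2, 3]
Event 5: SEND 2->1: VV[2][2]++ -> VV[2]=[1, 0, 4], msg_vec=[1, 0, 4]; VV[1]=max(VV[1],msg_vec) then VV[1][1]++ -> VV[1]=[1, 3, 4]
Event 6: LOCAL 1: VV[1][1]++ -> VV[1]=[1, 4, 4]
Event 7: LOCAL 2: VV[2][2]++ -> VV[2]=[1, 0, 5]
Event 8: LOCAL 1: VV[1][1]++ -> VV[1]=[1, 5, 4]
Event 9: SEND 0->2: VV[0][0]++ -> VV[0]=[2, 0, 0], msg_vec=[2, 0, 0]; VV[2]=max(VV[2],msg_vec) then VV[2][2]++ -> VV[2]=[2, 0, 6]
Event 10: LOCAL 2: VV[2][2]++ -> VV[2]=[2, 0, 7]
Event 6 stamp: [1, 4, 4]
Event 8 stamp: [1, 5, 4]
[1, 4, 4] <= [1, 5, 4]? True
[1, 5, 4] <= [1, 4, 4]? False
Relation: before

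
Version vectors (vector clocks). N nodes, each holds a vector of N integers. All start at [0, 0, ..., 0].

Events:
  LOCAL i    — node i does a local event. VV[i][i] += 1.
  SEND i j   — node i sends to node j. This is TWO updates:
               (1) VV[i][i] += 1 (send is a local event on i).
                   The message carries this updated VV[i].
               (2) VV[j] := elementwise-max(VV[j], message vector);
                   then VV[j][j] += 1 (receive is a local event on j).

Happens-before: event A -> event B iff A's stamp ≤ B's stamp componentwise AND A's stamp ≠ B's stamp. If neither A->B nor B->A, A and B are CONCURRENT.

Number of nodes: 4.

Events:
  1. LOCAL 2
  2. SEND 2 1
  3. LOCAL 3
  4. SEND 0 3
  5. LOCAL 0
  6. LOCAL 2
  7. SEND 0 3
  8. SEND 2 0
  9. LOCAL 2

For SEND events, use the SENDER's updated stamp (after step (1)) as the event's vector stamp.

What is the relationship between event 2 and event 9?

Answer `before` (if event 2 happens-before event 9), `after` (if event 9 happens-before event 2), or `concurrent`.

Initial: VV[0]=[0, 0, 0, 0]
Initial: VV[1]=[0, 0, 0, 0]
Initial: VV[2]=[0, 0, 0, 0]
Initial: VV[3]=[0, 0, 0, 0]
Event 1: LOCAL 2: VV[2][2]++ -> VV[2]=[0, 0, 1, 0]
Event 2: SEND 2->1: VV[2][2]++ -> VV[2]=[0, 0, 2, 0], msg_vec=[0, 0, 2, 0]; VV[1]=max(VV[1],msg_vec) then VV[1][1]++ -> VV[1]=[0, 1, 2, 0]
Event 3: LOCAL 3: VV[3][3]++ -> VV[3]=[0, 0, 0, 1]
Event 4: SEND 0->3: VV[0][0]++ -> VV[0]=[1, 0, 0, 0], msg_vec=[1, 0, 0, 0]; VV[3]=max(VV[3],msg_vec) then VV[3][3]++ -> VV[3]=[1, 0, 0, 2]
Event 5: LOCAL 0: VV[0][0]++ -> VV[0]=[2, 0, 0, 0]
Event 6: LOCAL 2: VV[2][2]++ -> VV[2]=[0, 0, 3, 0]
Event 7: SEND 0->3: VV[0][0]++ -> VV[0]=[3, 0, 0, 0], msg_vec=[3, 0, 0, 0]; VV[3]=max(VV[3],msg_vec) then VV[3][3]++ -> VV[3]=[3, 0, 0, 3]
Event 8: SEND 2->0: VV[2][2]++ -> VV[2]=[0, 0, 4, 0], msg_vec=[0, 0, 4, 0]; VV[0]=max(VV[0],msg_vec) then VV[0][0]++ -> VV[0]=[4, 0, 4, 0]
Event 9: LOCAL 2: VV[2][2]++ -> VV[2]=[0, 0, 5, 0]
Event 2 stamp: [0, 0, 2, 0]
Event 9 stamp: [0, 0, 5, 0]
[0, 0, 2, 0] <= [0, 0, 5, 0]? True
[0, 0, 5, 0] <= [0, 0, 2, 0]? False
Relation: before

Answer: before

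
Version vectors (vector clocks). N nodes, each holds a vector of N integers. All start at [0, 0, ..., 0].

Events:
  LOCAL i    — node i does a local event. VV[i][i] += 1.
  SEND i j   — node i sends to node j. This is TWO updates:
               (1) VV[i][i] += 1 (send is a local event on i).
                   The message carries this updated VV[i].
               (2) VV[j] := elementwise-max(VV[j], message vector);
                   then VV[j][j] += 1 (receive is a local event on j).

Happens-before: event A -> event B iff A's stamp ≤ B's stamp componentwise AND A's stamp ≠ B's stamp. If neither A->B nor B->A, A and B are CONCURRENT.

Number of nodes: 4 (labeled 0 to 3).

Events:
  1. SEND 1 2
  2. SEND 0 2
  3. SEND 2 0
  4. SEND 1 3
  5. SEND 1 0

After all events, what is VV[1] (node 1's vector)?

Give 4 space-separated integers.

Answer: 0 3 0 0

Derivation:
Initial: VV[0]=[0, 0, 0, 0]
Initial: VV[1]=[0, 0, 0, 0]
Initial: VV[2]=[0, 0, 0, 0]
Initial: VV[3]=[0, 0, 0, 0]
Event 1: SEND 1->2: VV[1][1]++ -> VV[1]=[0, 1, 0, 0], msg_vec=[0, 1, 0, 0]; VV[2]=max(VV[2],msg_vec) then VV[2][2]++ -> VV[2]=[0, 1, 1, 0]
Event 2: SEND 0->2: VV[0][0]++ -> VV[0]=[1, 0, 0, 0], msg_vec=[1, 0, 0, 0]; VV[2]=max(VV[2],msg_vec) then VV[2][2]++ -> VV[2]=[1, 1, 2, 0]
Event 3: SEND 2->0: VV[2][2]++ -> VV[2]=[1, 1, 3, 0], msg_vec=[1, 1, 3, 0]; VV[0]=max(VV[0],msg_vec) then VV[0][0]++ -> VV[0]=[2, 1, 3, 0]
Event 4: SEND 1->3: VV[1][1]++ -> VV[1]=[0, 2, 0, 0], msg_vec=[0, 2, 0, 0]; VV[3]=max(VV[3],msg_vec) then VV[3][3]++ -> VV[3]=[0, 2, 0, 1]
Event 5: SEND 1->0: VV[1][1]++ -> VV[1]=[0, 3, 0, 0], msg_vec=[0, 3, 0, 0]; VV[0]=max(VV[0],msg_vec) then VV[0][0]++ -> VV[0]=[3, 3, 3, 0]
Final vectors: VV[0]=[3, 3, 3, 0]; VV[1]=[0, 3, 0, 0]; VV[2]=[1, 1, 3, 0]; VV[3]=[0, 2, 0, 1]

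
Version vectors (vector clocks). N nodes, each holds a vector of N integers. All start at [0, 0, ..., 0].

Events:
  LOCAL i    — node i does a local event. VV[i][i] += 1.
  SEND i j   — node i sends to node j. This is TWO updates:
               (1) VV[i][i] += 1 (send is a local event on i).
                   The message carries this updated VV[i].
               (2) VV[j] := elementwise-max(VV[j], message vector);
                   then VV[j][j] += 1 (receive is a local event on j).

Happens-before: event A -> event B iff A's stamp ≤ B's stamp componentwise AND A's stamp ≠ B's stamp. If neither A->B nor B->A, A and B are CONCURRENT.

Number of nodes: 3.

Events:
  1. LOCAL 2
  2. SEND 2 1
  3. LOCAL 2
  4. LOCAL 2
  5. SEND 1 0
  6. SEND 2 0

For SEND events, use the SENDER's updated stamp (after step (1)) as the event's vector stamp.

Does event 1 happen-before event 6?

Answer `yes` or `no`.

Answer: yes

Derivation:
Initial: VV[0]=[0, 0, 0]
Initial: VV[1]=[0, 0, 0]
Initial: VV[2]=[0, 0, 0]
Event 1: LOCAL 2: VV[2][2]++ -> VV[2]=[0, 0, 1]
Event 2: SEND 2->1: VV[2][2]++ -> VV[2]=[0, 0, 2], msg_vec=[0, 0, 2]; VV[1]=max(VV[1],msg_vec) then VV[1][1]++ -> VV[1]=[0, 1, 2]
Event 3: LOCAL 2: VV[2][2]++ -> VV[2]=[0, 0, 3]
Event 4: LOCAL 2: VV[2][2]++ -> VV[2]=[0, 0, 4]
Event 5: SEND 1->0: VV[1][1]++ -> VV[1]=[0, 2, 2], msg_vec=[0, 2, 2]; VV[0]=max(VV[0],msg_vec) then VV[0][0]++ -> VV[0]=[1, 2, 2]
Event 6: SEND 2->0: VV[2][2]++ -> VV[2]=[0, 0, 5], msg_vec=[0, 0, 5]; VV[0]=max(VV[0],msg_vec) then VV[0][0]++ -> VV[0]=[2, 2, 5]
Event 1 stamp: [0, 0, 1]
Event 6 stamp: [0, 0, 5]
[0, 0, 1] <= [0, 0, 5]? True. Equal? False. Happens-before: True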